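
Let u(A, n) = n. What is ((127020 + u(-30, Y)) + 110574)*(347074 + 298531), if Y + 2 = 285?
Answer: 153574580585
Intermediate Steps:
Y = 283 (Y = -2 + 285 = 283)
((127020 + u(-30, Y)) + 110574)*(347074 + 298531) = ((127020 + 283) + 110574)*(347074 + 298531) = (127303 + 110574)*645605 = 237877*645605 = 153574580585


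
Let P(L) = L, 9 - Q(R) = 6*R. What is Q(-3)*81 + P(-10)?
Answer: 2177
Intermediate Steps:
Q(R) = 9 - 6*R
Q(-3)*81 + P(-10) = (9 - 6*(-3))*81 - 10 = (9 + 18)*81 - 10 = 27*81 - 10 = 2187 - 10 = 2177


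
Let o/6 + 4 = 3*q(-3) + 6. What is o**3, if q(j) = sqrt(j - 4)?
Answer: -79920 - 33048*I*sqrt(7) ≈ -79920.0 - 87437.0*I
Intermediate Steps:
q(j) = sqrt(-4 + j)
o = 12 + 18*I*sqrt(7) (o = -24 + 6*(3*sqrt(-4 - 3) + 6) = -24 + 6*(3*sqrt(-7) + 6) = -24 + 6*(3*(I*sqrt(7)) + 6) = -24 + 6*(3*I*sqrt(7) + 6) = -24 + 6*(6 + 3*I*sqrt(7)) = -24 + (36 + 18*I*sqrt(7)) = 12 + 18*I*sqrt(7) ≈ 12.0 + 47.624*I)
o**3 = (12 + 18*I*sqrt(7))**3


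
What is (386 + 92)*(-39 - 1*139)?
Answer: -85084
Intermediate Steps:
(386 + 92)*(-39 - 1*139) = 478*(-39 - 139) = 478*(-178) = -85084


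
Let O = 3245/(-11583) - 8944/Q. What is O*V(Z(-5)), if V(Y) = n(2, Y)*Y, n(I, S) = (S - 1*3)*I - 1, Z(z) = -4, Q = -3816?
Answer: 2303420/18603 ≈ 123.82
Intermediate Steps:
n(I, S) = -1 + I*(-3 + S) (n(I, S) = (S - 3)*I - 1 = (-3 + S)*I - 1 = I*(-3 + S) - 1 = -1 + I*(-3 + S))
V(Y) = Y*(-7 + 2*Y) (V(Y) = (-1 - 3*2 + 2*Y)*Y = (-1 - 6 + 2*Y)*Y = (-7 + 2*Y)*Y = Y*(-7 + 2*Y))
O = 115171/55809 (O = 3245/(-11583) - 8944/(-3816) = 3245*(-1/11583) - 8944*(-1/3816) = -295/1053 + 1118/477 = 115171/55809 ≈ 2.0637)
O*V(Z(-5)) = 115171*(-4*(-7 + 2*(-4)))/55809 = 115171*(-4*(-7 - 8))/55809 = 115171*(-4*(-15))/55809 = (115171/55809)*60 = 2303420/18603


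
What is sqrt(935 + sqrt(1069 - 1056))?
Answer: sqrt(935 + sqrt(13)) ≈ 30.637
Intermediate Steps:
sqrt(935 + sqrt(1069 - 1056)) = sqrt(935 + sqrt(13))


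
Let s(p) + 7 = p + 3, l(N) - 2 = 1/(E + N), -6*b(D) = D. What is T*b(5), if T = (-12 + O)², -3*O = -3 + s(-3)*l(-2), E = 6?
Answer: -2645/96 ≈ -27.552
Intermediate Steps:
b(D) = -D/6
l(N) = 2 + 1/(6 + N)
s(p) = -4 + p (s(p) = -7 + (p + 3) = -7 + (3 + p) = -4 + p)
O = 25/4 (O = -(-3 + (-4 - 3)*((13 + 2*(-2))/(6 - 2)))/3 = -(-3 - 7*(13 - 4)/4)/3 = -(-3 - 7*9/4)/3 = -(-3 - 63/4)/3 = -⅓*(-75/4) = 25/4 ≈ 6.2500)
T = 529/16 (T = (-12 + 25/4)² = (-23/4)² = 529/16 ≈ 33.063)
T*b(5) = 529*(-⅙*5)/16 = (529/16)*(-⅚) = -2645/96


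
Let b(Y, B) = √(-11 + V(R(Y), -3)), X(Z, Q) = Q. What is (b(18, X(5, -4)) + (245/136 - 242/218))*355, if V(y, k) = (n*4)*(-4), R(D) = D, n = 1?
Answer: 3638395/14824 + 1065*I*√3 ≈ 245.44 + 1844.6*I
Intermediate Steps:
V(y, k) = -16 (V(y, k) = (1*4)*(-4) = 4*(-4) = -16)
b(Y, B) = 3*I*√3 (b(Y, B) = √(-11 - 16) = √(-27) = 3*I*√3)
(b(18, X(5, -4)) + (245/136 - 242/218))*355 = (3*I*√3 + (245/136 - 242/218))*355 = (3*I*√3 + (245*(1/136) - 242*1/218))*355 = (3*I*√3 + (245/136 - 121/109))*355 = (3*I*√3 + 10249/14824)*355 = (10249/14824 + 3*I*√3)*355 = 3638395/14824 + 1065*I*√3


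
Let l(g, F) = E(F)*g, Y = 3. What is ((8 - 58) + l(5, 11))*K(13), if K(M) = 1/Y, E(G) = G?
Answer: 5/3 ≈ 1.6667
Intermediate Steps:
K(M) = 1/3
l(g, F) = F*g
((8 - 58) + l(5, 11))*K(13) = ((8 - 58) + 11*5)*(1/3) = (-50 + 55)*(1/3) = 5*(1/3) = 5/3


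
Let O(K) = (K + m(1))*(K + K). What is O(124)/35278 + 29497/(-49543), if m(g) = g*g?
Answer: 614439/2168459 ≈ 0.28335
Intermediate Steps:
m(g) = g²
O(K) = 2*K*(1 + K) (O(K) = (K + 1²)*(K + K) = (K + 1)*(2*K) = (1 + K)*(2*K) = 2*K*(1 + K))
O(124)/35278 + 29497/(-49543) = (2*124*(1 + 124))/35278 + 29497/(-49543) = (2*124*125)*(1/35278) + 29497*(-1/49543) = 31000*(1/35278) - 2269/3811 = 500/569 - 2269/3811 = 614439/2168459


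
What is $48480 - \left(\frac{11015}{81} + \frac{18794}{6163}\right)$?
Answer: $\frac{24131953681}{499203} \approx 48341.0$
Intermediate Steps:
$48480 - \left(\frac{11015}{81} + \frac{18794}{6163}\right) = 48480 - \frac{69407759}{499203} = \frac{24131953681}{499203}$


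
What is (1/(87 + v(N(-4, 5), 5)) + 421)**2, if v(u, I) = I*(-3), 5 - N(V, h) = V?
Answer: 918877969/5184 ≈ 1.7725e+5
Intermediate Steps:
N(V, h) = 5 - V
v(u, I) = -3*I
(1/(87 + v(N(-4, 5), 5)) + 421)**2 = (1/(87 - 3*5) + 421)**2 = (1/(87 - 15) + 421)**2 = (1/72 + 421)**2 = (30313/72)**2 = 918877969/5184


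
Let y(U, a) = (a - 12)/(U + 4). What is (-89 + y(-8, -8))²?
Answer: 7056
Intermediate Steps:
y(U, a) = (-12 + a)/(4 + U)
(-89 + y(-8, -8))² = (-89 + (-12 - 8)/(4 - 8))² = (-89 - 20/(-4))² = (-89 - ¼*(-20))² = (-89 + 5)² = (-84)² = 7056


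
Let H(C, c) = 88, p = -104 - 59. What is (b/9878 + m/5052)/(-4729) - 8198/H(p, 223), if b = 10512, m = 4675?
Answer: -5496280511507/58998597306 ≈ -93.160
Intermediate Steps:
p = -163
(b/9878 + m/5052)/(-4729) - 8198/H(p, 223) = (10512/9878 + 4675/5052)/(-4729) - 8198/88 = (10512*(1/9878) + 4675*(1/5052))*(-1/4729) - 8198*1/88 = (5256/4939 + 4675/5052)*(-1/4729) - 4099/44 = (49643137/24951828)*(-1/4729) - 4099/44 = -49643137/117997194612 - 4099/44 = -5496280511507/58998597306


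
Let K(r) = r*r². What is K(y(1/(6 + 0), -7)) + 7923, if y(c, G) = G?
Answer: 7580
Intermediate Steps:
K(r) = r³
K(y(1/(6 + 0), -7)) + 7923 = (-7)³ + 7923 = -343 + 7923 = 7580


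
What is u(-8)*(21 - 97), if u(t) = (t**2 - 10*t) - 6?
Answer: -10488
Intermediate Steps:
u(t) = -6 + t**2 - 10*t
u(-8)*(21 - 97) = (-6 + (-8)**2 - 10*(-8))*(21 - 97) = (-6 + 64 + 80)*(-76) = 138*(-76) = -10488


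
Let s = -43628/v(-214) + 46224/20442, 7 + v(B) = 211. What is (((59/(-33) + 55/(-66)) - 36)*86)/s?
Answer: 6348327833/404439695 ≈ 15.697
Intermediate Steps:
v(B) = 204 (v(B) = -7 + 211 = 204)
s = -36767245/173757 (s = -43628/204 + 46224/20442 = -43628*1/204 + 46224*(1/20442) = -10907/51 + 7704/3407 = -36767245/173757 ≈ -211.60)
(((59/(-33) + 55/(-66)) - 36)*86)/s = (((59/(-33) + 55/(-66)) - 36)*86)/(-36767245/173757) = (((59*(-1/33) + 55*(-1/66)) - 36)*86)*(-173757/36767245) = (((-59/33 - ⅚) - 36)*86)*(-173757/36767245) = ((-173/66 - 36)*86)*(-173757/36767245) = -2549/66*86*(-173757/36767245) = -109607/33*(-173757/36767245) = 6348327833/404439695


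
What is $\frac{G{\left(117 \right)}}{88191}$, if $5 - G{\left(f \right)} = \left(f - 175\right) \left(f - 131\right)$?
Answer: $- \frac{269}{29397} \approx -0.0091506$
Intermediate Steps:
$G{\left(f \right)} = 5 - \left(-175 + f\right) \left(-131 + f\right)$ ($G{\left(f \right)} = 5 - \left(f - 175\right) \left(f - 131\right) = 5 - \left(-175 + f\right) \left(-131 + f\right)$)
$\frac{G{\left(117 \right)}}{88191} = \frac{-22920 - 117^{2} + 306 \cdot 117}{88191} = \left(-22920 - 13689 + 35802\right) \frac{1}{88191} = \left(-807\right) \frac{1}{88191} = - \frac{269}{29397}$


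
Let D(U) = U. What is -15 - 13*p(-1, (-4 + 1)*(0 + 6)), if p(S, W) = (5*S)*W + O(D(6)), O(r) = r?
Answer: -1263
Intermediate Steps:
p(S, W) = 6 + 5*S*W (p(S, W) = (5*S)*W + 6 = 5*S*W + 6 = 6 + 5*S*W)
-15 - 13*p(-1, (-4 + 1)*(0 + 6)) = -15 - 13*(6 + 5*(-1)*((-4 + 1)*(0 + 6))) = -15 - 13*(6 + 5*(-1)*(-3*6)) = -15 - 13*(6 + 5*(-1)*(-18)) = -15 - 13*(6 + 90) = -15 - 13*96 = -15 - 1248 = -1263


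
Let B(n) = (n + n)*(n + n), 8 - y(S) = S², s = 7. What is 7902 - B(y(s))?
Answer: 1178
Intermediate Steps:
y(S) = 8 - S²
B(n) = 4*n² (B(n) = (2*n)*(2*n) = 4*n²)
7902 - B(y(s)) = 7902 - 4*(8 - 1*7²)² = 7902 - 4*(8 - 1*49)² = 7902 - 4*(8 - 49)² = 7902 - 4*(-41)² = 7902 - 4*1681 = 7902 - 1*6724 = 7902 - 6724 = 1178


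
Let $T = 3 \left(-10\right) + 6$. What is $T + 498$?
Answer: $474$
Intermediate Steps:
$T = -24$ ($T = -30 + 6 = -24$)
$T + 498 = -24 + 498 = 474$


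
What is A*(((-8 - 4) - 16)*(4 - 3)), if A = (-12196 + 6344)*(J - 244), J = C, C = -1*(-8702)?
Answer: 1385894048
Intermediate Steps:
C = 8702
J = 8702
A = -49496216 (A = (-12196 + 6344)*(8702 - 244) = -5852*8458 = -49496216)
A*(((-8 - 4) - 16)*(4 - 3)) = -49496216*((-8 - 4) - 16)*(4 - 3) = -49496216*(-12 - 16) = -(-1385894048) = -49496216*(-28) = 1385894048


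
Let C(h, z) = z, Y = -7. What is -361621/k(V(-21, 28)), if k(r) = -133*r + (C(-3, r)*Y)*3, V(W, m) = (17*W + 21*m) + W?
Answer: 361621/32340 ≈ 11.182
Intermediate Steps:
V(W, m) = 18*W + 21*m
k(r) = -154*r (k(r) = -133*r + (r*(-7))*3 = -133*r - 7*r*3 = -133*r - 21*r = -154*r)
-361621/k(V(-21, 28)) = -361621*(-1/(154*(18*(-21) + 21*28))) = -361621*(-1/(154*(-378 + 588))) = -361621/((-154*210)) = -361621/(-32340) = -361621*(-1/32340) = 361621/32340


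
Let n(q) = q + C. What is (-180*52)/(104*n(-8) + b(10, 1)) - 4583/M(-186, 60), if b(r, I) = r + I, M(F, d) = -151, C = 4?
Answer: 72655/1359 ≈ 53.462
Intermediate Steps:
n(q) = 4 + q (n(q) = q + 4 = 4 + q)
b(r, I) = I + r
(-180*52)/(104*n(-8) + b(10, 1)) - 4583/M(-186, 60) = (-180*52)/(104*(4 - 8) + (1 + 10)) - 4583/(-151) = -9360/(104*(-4) + 11) - 4583*(-1/151) = -9360/(-416 + 11) + 4583/151 = -9360/(-405) + 4583/151 = -9360*(-1/405) + 4583/151 = 208/9 + 4583/151 = 72655/1359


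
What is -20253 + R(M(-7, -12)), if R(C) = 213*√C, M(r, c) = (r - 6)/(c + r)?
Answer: -20253 + 213*√247/19 ≈ -20077.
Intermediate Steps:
M(r, c) = (-6 + r)/(c + r)
-20253 + R(M(-7, -12)) = -20253 + 213*√((-6 - 7)/(-12 - 7)) = -20253 + 213*√(-13/(-19)) = -20253 + 213*√(-1/19*(-13)) = -20253 + 213*√(13/19) = -20253 + 213*(√247/19) = -20253 + 213*√247/19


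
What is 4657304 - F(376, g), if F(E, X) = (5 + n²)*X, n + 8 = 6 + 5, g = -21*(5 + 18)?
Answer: 4664066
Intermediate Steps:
g = -483 (g = -21*23 = -483)
n = 3 (n = -8 + (6 + 5) = -8 + 11 = 3)
F(E, X) = 14*X (F(E, X) = (5 + 3²)*X = (5 + 9)*X = 14*X)
4657304 - F(376, g) = 4657304 - 14*(-483) = 4657304 - 1*(-6762) = 4657304 + 6762 = 4664066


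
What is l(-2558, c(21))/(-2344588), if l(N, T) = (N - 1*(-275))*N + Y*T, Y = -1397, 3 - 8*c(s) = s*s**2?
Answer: -29826369/9378352 ≈ -3.1803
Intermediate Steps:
c(s) = 3/8 - s**3/8 (c(s) = 3/8 - s*s**2/8 = 3/8 - s**3/8)
l(N, T) = -1397*T + N*(275 + N) (l(N, T) = (N - 1*(-275))*N - 1397*T = (N + 275)*N - 1397*T = (275 + N)*N - 1397*T = N*(275 + N) - 1397*T = -1397*T + N*(275 + N))
l(-2558, c(21))/(-2344588) = ((-2558)**2 - 1397*(3/8 - 1/8*21**3) + 275*(-2558))/(-2344588) = (6543364 - 1397*(3/8 - 1/8*9261) - 703450)*(-1/2344588) = (6543364 - 1397*(3/8 - 9261/8) - 703450)*(-1/2344588) = (6543364 - 1397*(-4629/4) - 703450)*(-1/2344588) = (6543364 + 6466713/4 - 703450)*(-1/2344588) = (29826369/4)*(-1/2344588) = -29826369/9378352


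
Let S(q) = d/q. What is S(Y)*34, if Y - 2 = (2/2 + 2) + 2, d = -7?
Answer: -34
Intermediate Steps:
Y = 7 (Y = 2 + ((2/2 + 2) + 2) = 2 + ((2*(½) + 2) + 2) = 2 + ((1 + 2) + 2) = 2 + (3 + 2) = 2 + 5 = 7)
S(q) = -7/q
S(Y)*34 = -7/7*34 = -7*⅐*34 = -1*34 = -34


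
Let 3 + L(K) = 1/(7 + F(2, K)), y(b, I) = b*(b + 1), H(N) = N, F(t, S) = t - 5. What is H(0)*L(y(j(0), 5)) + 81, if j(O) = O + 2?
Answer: 81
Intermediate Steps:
F(t, S) = -5 + t
j(O) = 2 + O
y(b, I) = b*(1 + b)
L(K) = -11/4 (L(K) = -3 + 1/(7 + (-5 + 2)) = -3 + 1/(7 - 3) = -3 + 1/4 = -11/4)
H(0)*L(y(j(0), 5)) + 81 = 0*(-11/4) + 81 = 0 + 81 = 81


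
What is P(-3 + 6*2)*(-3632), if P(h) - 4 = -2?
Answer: -7264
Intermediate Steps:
P(h) = 2 (P(h) = 4 - 2 = 2)
P(-3 + 6*2)*(-3632) = 2*(-3632) = -7264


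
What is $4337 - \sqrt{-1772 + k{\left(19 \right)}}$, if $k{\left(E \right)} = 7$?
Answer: $4337 - i \sqrt{1765} \approx 4337.0 - 42.012 i$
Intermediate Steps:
$4337 - \sqrt{-1772 + k{\left(19 \right)}} = 4337 - \sqrt{-1772 + 7} = 4337 - \sqrt{-1765} = 4337 - i \sqrt{1765}$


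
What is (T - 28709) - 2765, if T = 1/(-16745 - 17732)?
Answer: -1085129099/34477 ≈ -31474.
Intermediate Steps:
T = -1/34477 (T = 1/(-34477) = -1/34477 ≈ -2.9005e-5)
(T - 28709) - 2765 = (-1/34477 - 28709) - 2765 = -989800194/34477 - 2765 = -1085129099/34477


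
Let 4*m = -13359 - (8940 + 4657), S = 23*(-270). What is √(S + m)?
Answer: I*√12949 ≈ 113.79*I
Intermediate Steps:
S = -6210
m = -6739 (m = (-13359 - (8940 + 4657))/4 = (-13359 - 1*13597)/4 = (-13359 - 13597)/4 = (¼)*(-26956) = -6739)
√(S + m) = √(-6210 - 6739) = √(-12949) = I*√12949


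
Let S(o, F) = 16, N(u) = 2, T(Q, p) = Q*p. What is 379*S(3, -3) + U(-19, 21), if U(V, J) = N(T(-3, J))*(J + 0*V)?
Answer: 6106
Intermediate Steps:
U(V, J) = 2*J (U(V, J) = 2*(J + 0*V) = 2*(J + 0) = 2*J)
379*S(3, -3) + U(-19, 21) = 379*16 + 2*21 = 6064 + 42 = 6106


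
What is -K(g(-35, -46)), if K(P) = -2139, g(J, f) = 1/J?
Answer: 2139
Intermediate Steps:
-K(g(-35, -46)) = -1*(-2139) = 2139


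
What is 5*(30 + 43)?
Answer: 365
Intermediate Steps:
5*(30 + 43) = 5*73 = 365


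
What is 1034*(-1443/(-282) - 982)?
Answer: -1010097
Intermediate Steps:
1034*(-1443/(-282) - 982) = 1034*(-1443*(-1/282) - 982) = 1034*(481/94 - 982) = 1034*(-91827/94) = -1010097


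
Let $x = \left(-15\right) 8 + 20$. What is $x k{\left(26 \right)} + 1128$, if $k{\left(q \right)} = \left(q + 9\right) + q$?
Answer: $-4972$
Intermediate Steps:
$x = -100$ ($x = -120 + 20 = -100$)
$k{\left(q \right)} = 9 + 2 q$ ($k{\left(q \right)} = \left(9 + q\right) + q = 9 + 2 q$)
$x k{\left(26 \right)} + 1128 = - 100 \left(9 + 2 \cdot 26\right) + 1128 = - 100 \left(9 + 52\right) + 1128 = \left(-100\right) 61 + 1128 = -6100 + 1128 = -4972$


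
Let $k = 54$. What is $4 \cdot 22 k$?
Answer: $4752$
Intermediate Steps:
$4 \cdot 22 k = 4 \cdot 22 \cdot 54 = 88 \cdot 54 = 4752$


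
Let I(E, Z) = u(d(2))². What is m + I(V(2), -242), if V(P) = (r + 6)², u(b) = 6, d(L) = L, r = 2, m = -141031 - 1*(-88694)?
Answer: -52301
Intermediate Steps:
m = -52337 (m = -141031 + 88694 = -52337)
V(P) = 64 (V(P) = (2 + 6)² = 8² = 64)
I(E, Z) = 36 (I(E, Z) = 6² = 36)
m + I(V(2), -242) = -52337 + 36 = -52301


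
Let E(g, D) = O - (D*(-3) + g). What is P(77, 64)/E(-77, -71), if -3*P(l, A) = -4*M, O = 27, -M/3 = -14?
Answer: -56/109 ≈ -0.51376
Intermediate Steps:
M = 42 (M = -3*(-14) = 42)
E(g, D) = 27 - g + 3*D (E(g, D) = 27 - (D*(-3) + g) = 27 - (-3*D + g) = 27 - (g - 3*D) = 27 + (-g + 3*D) = 27 - g + 3*D)
P(l, A) = 56 (P(l, A) = -(-4)*42/3 = -1/3*(-168) = 56)
P(77, 64)/E(-77, -71) = 56/(27 - 1*(-77) + 3*(-71)) = 56/(27 + 77 - 213) = 56/(-109) = 56*(-1/109) = -56/109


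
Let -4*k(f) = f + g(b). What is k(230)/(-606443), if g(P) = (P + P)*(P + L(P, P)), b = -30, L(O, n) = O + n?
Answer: 2815/1212886 ≈ 0.0023209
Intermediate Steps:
g(P) = 6*P**2 (g(P) = (P + P)*(P + (P + P)) = (2*P)*(P + 2*P) = (2*P)*(3*P) = 6*P**2)
k(f) = -1350 - f/4 (k(f) = -(f + 6*(-30)**2)/4 = -(f + 6*900)/4 = -(f + 5400)/4 = -(5400 + f)/4 = -1350 - f/4)
k(230)/(-606443) = (-1350 - 1/4*230)/(-606443) = (-1350 - 115/2)*(-1/606443) = -2815/2*(-1/606443) = 2815/1212886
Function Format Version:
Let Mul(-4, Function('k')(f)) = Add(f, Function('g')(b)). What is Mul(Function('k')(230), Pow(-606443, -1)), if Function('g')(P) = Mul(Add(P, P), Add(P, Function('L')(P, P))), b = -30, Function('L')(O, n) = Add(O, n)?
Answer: Rational(2815, 1212886) ≈ 0.0023209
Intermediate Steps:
Function('g')(P) = Mul(6, Pow(P, 2)) (Function('g')(P) = Mul(Add(P, P), Add(P, Add(P, P))) = Mul(Mul(2, P), Add(P, Mul(2, P))) = Mul(Mul(2, P), Mul(3, P)) = Mul(6, Pow(P, 2)))
Function('k')(f) = Add(-1350, Mul(Rational(-1, 4), f)) (Function('k')(f) = Mul(Rational(-1, 4), Add(f, Mul(6, Pow(-30, 2)))) = Mul(Rational(-1, 4), Add(f, Mul(6, 900))) = Mul(Rational(-1, 4), Add(f, 5400)) = Mul(Rational(-1, 4), Add(5400, f)) = Add(-1350, Mul(Rational(-1, 4), f)))
Mul(Function('k')(230), Pow(-606443, -1)) = Mul(Add(-1350, Mul(Rational(-1, 4), 230)), Pow(-606443, -1)) = Mul(Add(-1350, Rational(-115, 2)), Rational(-1, 606443)) = Mul(Rational(-2815, 2), Rational(-1, 606443)) = Rational(2815, 1212886)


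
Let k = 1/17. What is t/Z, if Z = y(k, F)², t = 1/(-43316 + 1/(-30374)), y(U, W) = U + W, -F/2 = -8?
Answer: -8778086/98056328507865 ≈ -8.9521e-8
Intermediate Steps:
F = 16 (F = -2*(-8) = 16)
k = 1/17 ≈ 0.058824
t = -30374/1315680185 (t = 1/(-43316 - 1/30374) = 1/(-1315680185/30374) = -30374/1315680185 ≈ -2.3086e-5)
Z = 74529/289 (Z = (1/17 + 16)² = (273/17)² = 74529/289 ≈ 257.89)
t/Z = -30374/(1315680185*74529/289) = -30374/1315680185*289/74529 = -8778086/98056328507865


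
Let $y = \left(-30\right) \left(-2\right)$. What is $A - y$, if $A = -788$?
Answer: $-848$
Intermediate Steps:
$y = 60$
$A - y = -788 - 60 = -848$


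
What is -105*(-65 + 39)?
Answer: 2730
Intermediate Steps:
-105*(-65 + 39) = -105*(-26) = 2730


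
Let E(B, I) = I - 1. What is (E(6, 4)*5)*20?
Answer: 300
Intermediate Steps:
E(B, I) = -1 + I
(E(6, 4)*5)*20 = ((-1 + 4)*5)*20 = (3*5)*20 = 15*20 = 300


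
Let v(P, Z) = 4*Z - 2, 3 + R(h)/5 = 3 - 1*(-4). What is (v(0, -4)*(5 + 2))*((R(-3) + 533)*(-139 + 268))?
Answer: -8988462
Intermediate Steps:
R(h) = 20 (R(h) = -15 + 5*(3 - 1*(-4)) = -15 + 5*(3 + 4) = -15 + 5*7 = -15 + 35 = 20)
v(P, Z) = -2 + 4*Z
(v(0, -4)*(5 + 2))*((R(-3) + 533)*(-139 + 268)) = ((-2 + 4*(-4))*(5 + 2))*((20 + 533)*(-139 + 268)) = ((-2 - 16)*7)*(553*129) = -18*7*71337 = -126*71337 = -8988462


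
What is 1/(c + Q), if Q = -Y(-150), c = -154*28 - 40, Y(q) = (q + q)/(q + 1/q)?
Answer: -22501/97969352 ≈ -0.00022967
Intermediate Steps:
Y(q) = 2*q/(q + 1/q) (Y(q) = (2*q)/(q + 1/q) = 2*q/(q + 1/q))
c = -4352 (c = -4312 - 40 = -4352)
Q = -45000/22501 (Q = -2*(-150)²/(1 + (-150)²) = -2*22500/(1 + 22500) = -2*22500/22501 = -1*45000/22501 = -45000/22501 ≈ -1.9999)
1/(c + Q) = 1/(-4352 - 45000/22501) = 1/(-97969352/22501) = -22501/97969352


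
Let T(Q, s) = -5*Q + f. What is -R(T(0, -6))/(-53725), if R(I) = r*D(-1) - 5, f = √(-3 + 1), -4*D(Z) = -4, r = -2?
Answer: -1/7675 ≈ -0.00013029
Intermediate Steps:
D(Z) = 1 (D(Z) = -¼*(-4) = 1)
f = I*√2 (f = √(-2) = I*√2 ≈ 1.4142*I)
T(Q, s) = -5*Q + I*√2
R(I) = -7 (R(I) = -2*1 - 5 = -2 - 5 = -7)
-R(T(0, -6))/(-53725) = -(-7)/(-53725) = -(-7)*(-1)/53725 = -1*1/7675 = -1/7675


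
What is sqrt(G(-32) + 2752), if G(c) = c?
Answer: 4*sqrt(170) ≈ 52.154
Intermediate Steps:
sqrt(G(-32) + 2752) = sqrt(-32 + 2752) = sqrt(2720) = 4*sqrt(170)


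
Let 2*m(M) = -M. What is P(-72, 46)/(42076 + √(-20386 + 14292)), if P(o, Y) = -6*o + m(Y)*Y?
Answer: -13169788/885197935 + 313*I*√6094/885197935 ≈ -0.014878 + 2.7603e-5*I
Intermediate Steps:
m(M) = -M/2 (m(M) = (-M)/2 = -M/2)
P(o, Y) = -6*o - Y²/2 (P(o, Y) = -6*o + (-Y/2)*Y = -6*o - Y²/2)
P(-72, 46)/(42076 + √(-20386 + 14292)) = (-6*(-72) - ½*46²)/(42076 + √(-20386 + 14292)) = (432 - ½*2116)/(42076 + √(-6094)) = (432 - 1058)/(42076 + I*√6094) = -626/(42076 + I*√6094)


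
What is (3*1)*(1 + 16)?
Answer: 51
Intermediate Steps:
(3*1)*(1 + 16) = 3*17 = 51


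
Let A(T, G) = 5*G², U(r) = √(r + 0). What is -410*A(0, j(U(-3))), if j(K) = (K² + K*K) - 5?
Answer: -248050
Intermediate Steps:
U(r) = √r
j(K) = -5 + 2*K² (j(K) = (K² + K²) - 5 = 2*K² - 5 = -5 + 2*K²)
-410*A(0, j(U(-3))) = -2050*(-5 + 2*(√(-3))²)² = -2050*(-5 + 2*(I*√3)²)² = -2050*(-5 + 2*(-3))² = -2050*(-5 - 6)² = -2050*(-11)² = -2050*121 = -410*605 = -248050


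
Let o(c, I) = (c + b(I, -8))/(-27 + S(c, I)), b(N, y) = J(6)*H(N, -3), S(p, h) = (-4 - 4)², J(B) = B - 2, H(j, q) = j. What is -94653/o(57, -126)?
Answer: 1167387/149 ≈ 7834.8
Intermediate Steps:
J(B) = -2 + B
S(p, h) = 64 (S(p, h) = (-8)² = 64)
b(N, y) = 4*N (b(N, y) = (-2 + 6)*N = 4*N)
o(c, I) = c/37 + 4*I/37 (o(c, I) = (c + 4*I)/(-27 + 64) = (c + 4*I)/37 = (c + 4*I)*(1/37) = c/37 + 4*I/37)
-94653/o(57, -126) = -94653/((1/37)*57 + (4/37)*(-126)) = -94653/(57/37 - 504/37) = -94653/(-447/37) = -94653*(-37/447) = 1167387/149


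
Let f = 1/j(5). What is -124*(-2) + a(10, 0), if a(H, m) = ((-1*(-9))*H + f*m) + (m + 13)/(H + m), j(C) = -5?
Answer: 3393/10 ≈ 339.30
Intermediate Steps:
f = -⅕ (f = 1/(-5) = -⅕ ≈ -0.20000)
a(H, m) = 9*H - m/5 + (13 + m)/(H + m) (a(H, m) = ((-1*(-9))*H - m/5) + (m + 13)/(H + m) = (9*H - m/5) + (13 + m)/(H + m) = 9*H - m/5 + (13 + m)/(H + m))
-124*(-2) + a(10, 0) = -124*(-2) + (13 + 0 + 9*10² - ⅕*0² + (44/5)*10*0)/(10 + 0) = 248 + (13 + 0 + 9*100 - ⅕*0 + 0)/10 = 248 + (13 + 0 + 900 + 0 + 0)/10 = 248 + (⅒)*913 = 248 + 913/10 = 3393/10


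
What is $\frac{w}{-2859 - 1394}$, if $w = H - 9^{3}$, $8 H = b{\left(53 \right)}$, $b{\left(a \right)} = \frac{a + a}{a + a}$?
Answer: $\frac{5831}{34024} \approx 0.17138$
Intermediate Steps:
$b{\left(a \right)} = 1$ ($b{\left(a \right)} = \frac{2 a}{2 a} = 2 a \frac{1}{2 a} = 1$)
$H = \frac{1}{8}$ ($H = \frac{1}{8} \cdot 1 = \frac{1}{8} \approx 0.125$)
$w = - \frac{5831}{8}$ ($w = \frac{1}{8} - 9^{3} = \frac{1}{8} - 729 = - \frac{5831}{8} \approx -728.88$)
$\frac{w}{-2859 - 1394} = - \frac{5831}{8 \left(-2859 - 1394\right)} = - \frac{5831}{8 \left(-4253\right)} = \left(- \frac{5831}{8}\right) \left(- \frac{1}{4253}\right) = \frac{5831}{34024}$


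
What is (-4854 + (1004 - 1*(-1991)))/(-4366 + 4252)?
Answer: 1859/114 ≈ 16.307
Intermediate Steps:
(-4854 + (1004 - 1*(-1991)))/(-4366 + 4252) = (-4854 + (1004 + 1991))/(-114) = (-4854 + 2995)*(-1/114) = -1859*(-1/114) = 1859/114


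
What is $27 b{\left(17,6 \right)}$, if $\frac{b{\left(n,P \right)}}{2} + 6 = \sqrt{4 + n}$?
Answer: $-324 + 54 \sqrt{21} \approx -76.541$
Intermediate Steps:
$b{\left(n,P \right)} = -12 + 2 \sqrt{4 + n}$
$27 b{\left(17,6 \right)} = 27 \left(-12 + 2 \sqrt{4 + 17}\right) = 27 \left(-12 + 2 \sqrt{21}\right) = -324 + 54 \sqrt{21}$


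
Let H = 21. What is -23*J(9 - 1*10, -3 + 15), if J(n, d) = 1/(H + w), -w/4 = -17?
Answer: -23/89 ≈ -0.25843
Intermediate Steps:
w = 68 (w = -4*(-17) = 68)
J(n, d) = 1/89 (J(n, d) = 1/(21 + 68) = 1/89)
-23*J(9 - 1*10, -3 + 15) = -23*1/89 = -23/89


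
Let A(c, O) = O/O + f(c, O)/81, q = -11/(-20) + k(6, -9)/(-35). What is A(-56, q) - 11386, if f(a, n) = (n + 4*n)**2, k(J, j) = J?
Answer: -722990231/63504 ≈ -11385.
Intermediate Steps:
f(a, n) = 25*n**2 (f(a, n) = (5*n)**2 = 25*n**2)
q = 53/140 (q = -11/(-20) + 6/(-35) = -11*(-1/20) + 6*(-1/35) = 11/20 - 6/35 = 53/140 ≈ 0.37857)
A(c, O) = 1 + 25*O**2/81 (A(c, O) = O/O + (25*O**2)/81 = 1 + (25*O**2)*(1/81) = 1 + 25*O**2/81)
A(-56, q) - 11386 = (1 + 25*(53/140)**2/81) - 11386 = (1 + (25/81)*(2809/19600)) - 11386 = (1 + 2809/63504) - 11386 = 66313/63504 - 11386 = -722990231/63504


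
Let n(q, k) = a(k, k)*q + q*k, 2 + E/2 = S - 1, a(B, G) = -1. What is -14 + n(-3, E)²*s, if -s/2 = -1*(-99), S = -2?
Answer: -215636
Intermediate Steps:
s = -198 (s = -(-2)*(-99) = -2*99 = -198)
E = -10 (E = -4 + 2*(-2 - 1) = -4 + 2*(-3) = -4 - 6 = -10)
n(q, k) = -q + k*q (n(q, k) = -q + q*k = -q + k*q)
-14 + n(-3, E)²*s = -14 + (-3*(-1 - 10))²*(-198) = -14 + (-3*(-11))²*(-198) = -14 + 33²*(-198) = -14 + 1089*(-198) = -14 - 215622 = -215636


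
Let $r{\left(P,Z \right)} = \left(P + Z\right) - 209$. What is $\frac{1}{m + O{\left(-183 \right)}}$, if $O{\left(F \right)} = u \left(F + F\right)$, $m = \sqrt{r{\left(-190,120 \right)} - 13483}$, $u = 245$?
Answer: $- \frac{6405}{574337333} - \frac{i \sqrt{13762}}{8040722662} \approx -1.1152 \cdot 10^{-5} - 1.459 \cdot 10^{-8} i$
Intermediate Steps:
$r{\left(P,Z \right)} = -209 + P + Z$
$m = i \sqrt{13762}$ ($m = \sqrt{\left(-209 - 190 + 120\right) - 13483} = \sqrt{-279 - 13483} = \sqrt{-13762} = i \sqrt{13762} \approx 117.31 i$)
$O{\left(F \right)} = 490 F$ ($O{\left(F \right)} = 245 \left(F + F\right) = 245 \cdot 2 F = 490 F$)
$\frac{1}{m + O{\left(-183 \right)}} = \frac{1}{i \sqrt{13762} + 490 \left(-183\right)} = \frac{1}{i \sqrt{13762} - 89670} = \frac{1}{-89670 + i \sqrt{13762}}$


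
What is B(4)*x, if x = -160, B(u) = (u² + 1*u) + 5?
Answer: -4000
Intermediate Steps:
B(u) = 5 + u + u² (B(u) = (u² + u) + 5 = (u + u²) + 5 = 5 + u + u²)
B(4)*x = (5 + 4 + 4²)*(-160) = (5 + 4 + 16)*(-160) = 25*(-160) = -4000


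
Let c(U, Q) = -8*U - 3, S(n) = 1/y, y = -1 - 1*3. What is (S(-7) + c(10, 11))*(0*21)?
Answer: 0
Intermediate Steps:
y = -4 (y = -1 - 3 = -4)
S(n) = -1/4 (S(n) = 1/(-4) = -1/4)
c(U, Q) = -3 - 8*U
(S(-7) + c(10, 11))*(0*21) = (-1/4 + (-3 - 8*10))*(0*21) = (-1/4 + (-3 - 80))*0 = (-1/4 - 83)*0 = -333/4*0 = 0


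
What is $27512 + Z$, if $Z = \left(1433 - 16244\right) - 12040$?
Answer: $661$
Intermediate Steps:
$Z = -26851$ ($Z = -14811 - 12040 = -26851$)
$27512 + Z = 27512 - 26851 = 661$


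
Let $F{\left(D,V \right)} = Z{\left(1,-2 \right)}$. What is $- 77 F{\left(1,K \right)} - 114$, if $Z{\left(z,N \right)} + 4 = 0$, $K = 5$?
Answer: $194$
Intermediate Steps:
$Z{\left(z,N \right)} = -4$ ($Z{\left(z,N \right)} = -4 + 0 = -4$)
$F{\left(D,V \right)} = -4$
$- 77 F{\left(1,K \right)} - 114 = \left(-77\right) \left(-4\right) - 114 = 308 - 114 = 194$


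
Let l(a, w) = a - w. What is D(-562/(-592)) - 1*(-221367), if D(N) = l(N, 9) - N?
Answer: 221358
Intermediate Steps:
D(N) = -9 (D(N) = (N - 1*9) - N = (N - 9) - N = (-9 + N) - N = -9)
D(-562/(-592)) - 1*(-221367) = -9 - 1*(-221367) = -9 + 221367 = 221358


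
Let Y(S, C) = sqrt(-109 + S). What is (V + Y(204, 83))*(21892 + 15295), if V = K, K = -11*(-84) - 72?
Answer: 31683324 + 37187*sqrt(95) ≈ 3.2046e+7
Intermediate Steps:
K = 852 (K = 924 - 72 = 852)
V = 852
(V + Y(204, 83))*(21892 + 15295) = (852 + sqrt(-109 + 204))*(21892 + 15295) = (852 + sqrt(95))*37187 = 31683324 + 37187*sqrt(95)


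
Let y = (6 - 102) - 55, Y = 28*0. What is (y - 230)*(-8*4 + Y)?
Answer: 12192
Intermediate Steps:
Y = 0
y = -151 (y = -96 - 55 = -151)
(y - 230)*(-8*4 + Y) = (-151 - 230)*(-8*4 + 0) = -381*(-32 + 0) = -381*(-32) = 12192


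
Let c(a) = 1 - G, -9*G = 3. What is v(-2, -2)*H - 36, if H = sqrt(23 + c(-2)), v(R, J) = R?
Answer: -36 - 2*sqrt(219)/3 ≈ -45.866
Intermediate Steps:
G = -1/3 (G = -1/9*3 = -1/3 ≈ -0.33333)
c(a) = 4/3 (c(a) = 1 - 1*(-1/3) = 1 + 1/3 = 4/3)
H = sqrt(219)/3 (H = sqrt(23 + 4/3) = sqrt(73/3) = sqrt(219)/3 ≈ 4.9329)
v(-2, -2)*H - 36 = -2*sqrt(219)/3 - 36 = -36 - 2*sqrt(219)/3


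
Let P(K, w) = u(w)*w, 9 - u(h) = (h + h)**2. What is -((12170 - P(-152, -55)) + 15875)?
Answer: 636960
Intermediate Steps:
u(h) = 9 - 4*h**2 (u(h) = 9 - (h + h)**2 = 9 - (2*h)**2 = 9 - 4*h**2)
P(K, w) = w*(9 - 4*w**2) (P(K, w) = (9 - 4*w**2)*w = w*(9 - 4*w**2))
-((12170 - P(-152, -55)) + 15875) = -((12170 - (-55)*(9 - 4*(-55)**2)) + 15875) = -((12170 - (-55)*(9 - 4*3025)) + 15875) = -((12170 - (-55)*(9 - 12100)) + 15875) = -((12170 - (-55)*(-12091)) + 15875) = -((12170 - 1*665005) + 15875) = -((12170 - 665005) + 15875) = -(-652835 + 15875) = -1*(-636960) = 636960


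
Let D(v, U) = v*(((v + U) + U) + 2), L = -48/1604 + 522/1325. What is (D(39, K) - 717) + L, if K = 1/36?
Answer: 2819839657/3187950 ≈ 884.53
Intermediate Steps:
L = 193422/531325 (L = -48*1/1604 + 522*(1/1325) = -12/401 + 522/1325 = 193422/531325 ≈ 0.36404)
K = 1/36 ≈ 0.027778
D(v, U) = v*(2 + v + 2*U) (D(v, U) = v*(((U + v) + U) + 2) = v*((v + 2*U) + 2) = v*(2 + v + 2*U))
(D(39, K) - 717) + L = (39*(2 + 39 + 2*(1/36)) - 717) + 193422/531325 = (39*(2 + 39 + 1/18) - 717) + 193422/531325 = (39*(739/18) - 717) + 193422/531325 = (9607/6 - 717) + 193422/531325 = 5305/6 + 193422/531325 = 2819839657/3187950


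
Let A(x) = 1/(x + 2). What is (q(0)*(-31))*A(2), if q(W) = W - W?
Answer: 0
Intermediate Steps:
A(x) = 1/(2 + x)
q(W) = 0
(q(0)*(-31))*A(2) = (0*(-31))/(2 + 2) = 0/4 = 0*(¼) = 0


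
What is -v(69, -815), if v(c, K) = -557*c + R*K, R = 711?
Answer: 617898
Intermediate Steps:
v(c, K) = -557*c + 711*K
-v(69, -815) = -(-557*69 + 711*(-815)) = -(-38433 - 579465) = -1*(-617898) = 617898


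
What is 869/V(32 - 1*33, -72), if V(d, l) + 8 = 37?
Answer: 869/29 ≈ 29.966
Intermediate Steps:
V(d, l) = 29 (V(d, l) = -8 + 37 = 29)
869/V(32 - 1*33, -72) = 869/29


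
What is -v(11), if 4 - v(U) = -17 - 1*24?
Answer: -45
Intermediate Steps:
v(U) = 45 (v(U) = 4 - (-17 - 1*24) = 4 - (-17 - 24) = 4 - 1*(-41) = 4 + 41 = 45)
-v(11) = -1*45 = -45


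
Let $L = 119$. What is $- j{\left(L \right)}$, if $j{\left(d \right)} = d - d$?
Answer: $0$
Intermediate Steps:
$j{\left(d \right)} = 0$
$- j{\left(L \right)} = \left(-1\right) 0 = 0$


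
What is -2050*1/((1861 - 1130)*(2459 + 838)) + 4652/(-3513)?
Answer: -3739673138/2822235297 ≈ -1.3251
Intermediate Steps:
-2050*1/((1861 - 1130)*(2459 + 838)) + 4652/(-3513) = -2050/(731*3297) + 4652*(-1/3513) = -2050/2410107 - 4652/3513 = -3739673138/2822235297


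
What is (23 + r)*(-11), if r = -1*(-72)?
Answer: -1045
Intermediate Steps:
r = 72
(23 + r)*(-11) = (23 + 72)*(-11) = 95*(-11) = -1045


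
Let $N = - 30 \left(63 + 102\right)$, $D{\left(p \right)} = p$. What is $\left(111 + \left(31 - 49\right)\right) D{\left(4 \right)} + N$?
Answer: $-4578$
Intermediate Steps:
$N = -4950$ ($N = \left(-30\right) 165 = -4950$)
$\left(111 + \left(31 - 49\right)\right) D{\left(4 \right)} + N = \left(111 + \left(31 - 49\right)\right) 4 - 4950 = \left(111 - 18\right) 4 - 4950 = 93 \cdot 4 - 4950 = 372 - 4950 = -4578$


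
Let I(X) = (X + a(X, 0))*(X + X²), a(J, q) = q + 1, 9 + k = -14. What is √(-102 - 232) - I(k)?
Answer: 11132 + I*√334 ≈ 11132.0 + 18.276*I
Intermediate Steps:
k = -23 (k = -9 - 14 = -23)
a(J, q) = 1 + q
I(X) = (1 + X)*(X + X²) (I(X) = (X + (1 + 0))*(X + X²) = (X + 1)*(X + X²) = (1 + X)*(X + X²))
√(-102 - 232) - I(k) = √(-102 - 232) - (-23)*(1 + (-23)² + 2*(-23)) = √(-334) - (-23)*(1 + 529 - 46) = I*√334 - (-23)*484 = I*√334 - 1*(-11132) = I*√334 + 11132 = 11132 + I*√334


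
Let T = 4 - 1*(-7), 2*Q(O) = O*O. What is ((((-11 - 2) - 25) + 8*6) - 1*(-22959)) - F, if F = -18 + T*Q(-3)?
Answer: 45875/2 ≈ 22938.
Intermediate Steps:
Q(O) = O²/2 (Q(O) = (O*O)/2 = O²/2)
T = 11 (T = 4 + 7 = 11)
F = 63/2 (F = -18 + 11*((½)*(-3)²) = -18 + 11*((½)*9) = -18 + 11*(9/2) = -18 + 99/2 = 63/2 ≈ 31.500)
((((-11 - 2) - 25) + 8*6) - 1*(-22959)) - F = ((((-11 - 2) - 25) + 8*6) - 1*(-22959)) - 1*63/2 = (((-13 - 25) + 48) + 22959) - 63/2 = ((-38 + 48) + 22959) - 63/2 = (10 + 22959) - 63/2 = 22969 - 63/2 = 45875/2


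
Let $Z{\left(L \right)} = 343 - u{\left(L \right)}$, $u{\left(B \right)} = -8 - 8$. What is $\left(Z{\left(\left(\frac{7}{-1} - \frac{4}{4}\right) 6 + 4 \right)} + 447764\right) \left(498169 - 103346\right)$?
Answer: $176929267229$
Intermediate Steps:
$u{\left(B \right)} = -16$
$Z{\left(L \right)} = 359$ ($Z{\left(L \right)} = 343 - -16 = 343 + 16 = 359$)
$\left(Z{\left(\left(\frac{7}{-1} - \frac{4}{4}\right) 6 + 4 \right)} + 447764\right) \left(498169 - 103346\right) = \left(359 + 447764\right) \left(498169 - 103346\right) = 448123 \cdot 394823 = 176929267229$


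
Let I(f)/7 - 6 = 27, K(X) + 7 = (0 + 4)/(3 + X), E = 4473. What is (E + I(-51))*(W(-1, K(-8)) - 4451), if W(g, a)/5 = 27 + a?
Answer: -20485920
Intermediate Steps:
K(X) = -7 + 4/(3 + X) (K(X) = -7 + (0 + 4)/(3 + X) = -7 + 4/(3 + X))
I(f) = 231 (I(f) = 42 + 7*27 = 42 + 189 = 231)
W(g, a) = 135 + 5*a (W(g, a) = 5*(27 + a) = 135 + 5*a)
(E + I(-51))*(W(-1, K(-8)) - 4451) = (4473 + 231)*((135 + 5*((-17 - 7*(-8))/(3 - 8))) - 4451) = 4704*((135 + 5*((-17 + 56)/(-5))) - 4451) = 4704*((135 + 5*(-⅕*39)) - 4451) = 4704*((135 + 5*(-39/5)) - 4451) = 4704*((135 - 39) - 4451) = 4704*(96 - 4451) = 4704*(-4355) = -20485920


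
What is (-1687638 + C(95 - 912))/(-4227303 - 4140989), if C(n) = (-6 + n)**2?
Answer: 1010309/8368292 ≈ 0.12073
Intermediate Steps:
(-1687638 + C(95 - 912))/(-4227303 - 4140989) = (-1687638 + (-6 + (95 - 912))**2)/(-4227303 - 4140989) = (-1687638 + (-6 - 817)**2)/(-8368292) = (-1687638 + (-823)**2)*(-1/8368292) = (-1687638 + 677329)*(-1/8368292) = -1010309*(-1/8368292) = 1010309/8368292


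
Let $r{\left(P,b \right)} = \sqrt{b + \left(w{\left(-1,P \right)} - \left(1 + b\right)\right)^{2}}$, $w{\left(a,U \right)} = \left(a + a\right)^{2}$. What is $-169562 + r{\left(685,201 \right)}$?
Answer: $-169562 + \sqrt{39405} \approx -1.6936 \cdot 10^{5}$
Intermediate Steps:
$w{\left(a,U \right)} = 4 a^{2}$ ($w{\left(a,U \right)} = \left(2 a\right)^{2} = 4 a^{2}$)
$r{\left(P,b \right)} = \sqrt{b + \left(3 - b\right)^{2}}$ ($r{\left(P,b \right)} = \sqrt{b + \left(4 \left(-1\right)^{2} - \left(1 + b\right)\right)^{2}} = \sqrt{b + \left(4 \cdot 1 - \left(1 + b\right)\right)^{2}} = \sqrt{b + \left(4 - \left(1 + b\right)\right)^{2}} = \sqrt{b + \left(3 - b\right)^{2}}$)
$-169562 + r{\left(685,201 \right)} = -169562 + \sqrt{201 + \left(-3 + 201\right)^{2}} = -169562 + \sqrt{201 + 198^{2}} = -169562 + \sqrt{201 + 39204} = -169562 + \sqrt{39405}$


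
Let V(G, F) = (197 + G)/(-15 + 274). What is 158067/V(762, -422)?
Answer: 5848479/137 ≈ 42690.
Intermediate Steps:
V(G, F) = 197/259 + G/259 (V(G, F) = (197 + G)/259 = (197 + G)*(1/259) = 197/259 + G/259)
158067/V(762, -422) = 158067/(197/259 + (1/259)*762) = 158067/(197/259 + 762/259) = 158067/(137/37) = 158067*(37/137) = 5848479/137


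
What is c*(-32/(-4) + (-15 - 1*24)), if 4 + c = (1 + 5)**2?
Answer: -992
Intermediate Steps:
c = 32 (c = -4 + (1 + 5)**2 = -4 + 6**2 = -4 + 36 = 32)
c*(-32/(-4) + (-15 - 1*24)) = 32*(-32/(-4) + (-15 - 1*24)) = 32*(-32*(-1/4) + (-15 - 24)) = 32*(8 - 39) = 32*(-31) = -992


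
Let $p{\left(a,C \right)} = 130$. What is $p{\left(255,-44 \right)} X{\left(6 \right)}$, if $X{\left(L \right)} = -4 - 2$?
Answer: $-780$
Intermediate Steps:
$X{\left(L \right)} = -6$
$p{\left(255,-44 \right)} X{\left(6 \right)} = 130 \left(-6\right) = -780$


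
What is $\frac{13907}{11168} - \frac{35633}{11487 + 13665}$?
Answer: $- \frac{1505015}{8778048} \approx -0.17145$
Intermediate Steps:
$\frac{13907}{11168} - \frac{35633}{11487 + 13665} = 13907 \cdot \frac{1}{11168} - \frac{35633}{25152} = \frac{13907}{11168} - \frac{35633}{25152} = - \frac{1505015}{8778048}$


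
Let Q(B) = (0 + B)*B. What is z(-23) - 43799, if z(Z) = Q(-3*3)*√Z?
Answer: -43799 + 81*I*√23 ≈ -43799.0 + 388.46*I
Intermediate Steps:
Q(B) = B² (Q(B) = B*B = B²)
z(Z) = 81*√Z (z(Z) = (-3*3)²*√Z = (-9)²*√Z = 81*√Z)
z(-23) - 43799 = 81*√(-23) - 43799 = 81*(I*√23) - 43799 = 81*I*√23 - 43799 = -43799 + 81*I*√23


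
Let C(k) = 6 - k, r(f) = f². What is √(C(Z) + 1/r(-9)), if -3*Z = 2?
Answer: √541/9 ≈ 2.5844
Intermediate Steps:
Z = -⅔ (Z = -⅓*2 = -⅔ ≈ -0.66667)
√(C(Z) + 1/r(-9)) = √((6 - 1*(-⅔)) + 1/((-9)²)) = √((6 + ⅔) + 1/81) = √(20/3 + 1/81) = √(541/81) = √541/9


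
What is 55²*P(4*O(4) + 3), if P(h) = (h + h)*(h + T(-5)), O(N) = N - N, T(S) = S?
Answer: -36300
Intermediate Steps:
O(N) = 0
P(h) = 2*h*(-5 + h) (P(h) = (h + h)*(h - 5) = (2*h)*(-5 + h) = 2*h*(-5 + h))
55²*P(4*O(4) + 3) = 55²*(2*(4*0 + 3)*(-5 + (4*0 + 3))) = 3025*(2*(0 + 3)*(-5 + (0 + 3))) = 3025*(2*3*(-5 + 3)) = 3025*(2*3*(-2)) = 3025*(-12) = -36300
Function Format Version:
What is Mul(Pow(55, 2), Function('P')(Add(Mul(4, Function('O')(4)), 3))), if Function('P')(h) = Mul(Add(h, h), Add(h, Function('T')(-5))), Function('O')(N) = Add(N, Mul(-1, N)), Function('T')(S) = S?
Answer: -36300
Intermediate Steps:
Function('O')(N) = 0
Function('P')(h) = Mul(2, h, Add(-5, h)) (Function('P')(h) = Mul(Add(h, h), Add(h, -5)) = Mul(Mul(2, h), Add(-5, h)) = Mul(2, h, Add(-5, h)))
Mul(Pow(55, 2), Function('P')(Add(Mul(4, Function('O')(4)), 3))) = Mul(Pow(55, 2), Mul(2, Add(Mul(4, 0), 3), Add(-5, Add(Mul(4, 0), 3)))) = Mul(3025, Mul(2, Add(0, 3), Add(-5, Add(0, 3)))) = Mul(3025, Mul(2, 3, Add(-5, 3))) = Mul(3025, Mul(2, 3, -2)) = Mul(3025, -12) = -36300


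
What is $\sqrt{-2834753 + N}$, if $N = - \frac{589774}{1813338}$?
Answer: $\frac{2 i \sqrt{64730700459929801}}{302223} \approx 1683.7 i$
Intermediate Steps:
$N = - \frac{294887}{906669}$ ($N = \left(-589774\right) \frac{1}{1813338} = - \frac{294887}{906669} \approx -0.32524$)
$\sqrt{-2834753 + N} = \sqrt{-2834753 - \frac{294887}{906669}} = \sqrt{- \frac{2570182962644}{906669}} = \frac{2 i \sqrt{64730700459929801}}{302223}$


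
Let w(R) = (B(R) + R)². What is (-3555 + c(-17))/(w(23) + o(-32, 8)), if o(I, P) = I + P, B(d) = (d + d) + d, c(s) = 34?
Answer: -3521/8440 ≈ -0.41718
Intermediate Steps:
B(d) = 3*d (B(d) = 2*d + d = 3*d)
w(R) = 16*R² (w(R) = (3*R + R)² = (4*R)² = 16*R²)
(-3555 + c(-17))/(w(23) + o(-32, 8)) = (-3555 + 34)/(16*23² + (-32 + 8)) = -3521/(16*529 - 24) = -3521/(8464 - 24) = -3521/8440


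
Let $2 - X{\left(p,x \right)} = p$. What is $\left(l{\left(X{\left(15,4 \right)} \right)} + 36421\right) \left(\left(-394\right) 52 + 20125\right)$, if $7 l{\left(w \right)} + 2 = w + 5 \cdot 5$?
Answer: $- \frac{92549391}{7} \approx -1.3221 \cdot 10^{7}$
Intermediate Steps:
$X{\left(p,x \right)} = 2 - p$
$l{\left(w \right)} = \frac{23}{7} + \frac{w}{7}$ ($l{\left(w \right)} = - \frac{2}{7} + \frac{w + 5 \cdot 5}{7} = - \frac{2}{7} + \frac{w + 25}{7} = - \frac{2}{7} + \frac{25 + w}{7} = - \frac{2}{7} + \left(\frac{25}{7} + \frac{w}{7}\right) = \frac{23}{7} + \frac{w}{7}$)
$\left(l{\left(X{\left(15,4 \right)} \right)} + 36421\right) \left(\left(-394\right) 52 + 20125\right) = \left(\left(\frac{23}{7} + \frac{2 - 15}{7}\right) + 36421\right) \left(\left(-394\right) 52 + 20125\right) = \left(\left(\frac{23}{7} + \frac{2 - 15}{7}\right) + 36421\right) \left(-20488 + 20125\right) = \left(\left(\frac{23}{7} + \frac{1}{7} \left(-13\right)\right) + 36421\right) \left(-363\right) = \left(\left(\frac{23}{7} - \frac{13}{7}\right) + 36421\right) \left(-363\right) = \left(\frac{10}{7} + 36421\right) \left(-363\right) = \frac{254957}{7} \left(-363\right) = - \frac{92549391}{7}$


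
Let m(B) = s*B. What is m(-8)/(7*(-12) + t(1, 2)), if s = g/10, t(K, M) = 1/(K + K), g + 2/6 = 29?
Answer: 688/2505 ≈ 0.27465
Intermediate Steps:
g = 86/3 (g = -⅓ + 29 = 86/3 ≈ 28.667)
t(K, M) = 1/(2*K)
s = 43/15 (s = (86/3)/10 = (86/3)*(⅒) = 43/15 ≈ 2.8667)
m(B) = 43*B/15
m(-8)/(7*(-12) + t(1, 2)) = ((43/15)*(-8))/(7*(-12) + (½)/1) = -344/(15*(-84 + (½)*1)) = -344/(15*(-84 + ½)) = -344/(15*(-167/2)) = -344/15*(-2/167) = 688/2505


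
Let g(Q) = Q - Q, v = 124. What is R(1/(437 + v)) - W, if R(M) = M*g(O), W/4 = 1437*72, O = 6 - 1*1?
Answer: -413856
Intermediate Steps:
O = 5 (O = 6 - 1 = 5)
W = 413856 (W = 4*(1437*72) = 4*103464 = 413856)
g(Q) = 0
R(M) = 0 (R(M) = M*0 = 0)
R(1/(437 + v)) - W = 0 - 1*413856 = 0 - 413856 = -413856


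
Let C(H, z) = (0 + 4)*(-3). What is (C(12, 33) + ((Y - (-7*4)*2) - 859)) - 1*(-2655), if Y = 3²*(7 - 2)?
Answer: 1885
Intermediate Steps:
Y = 45 (Y = 9*5 = 45)
C(H, z) = -12 (C(H, z) = 4*(-3) = -12)
(C(12, 33) + ((Y - (-7*4)*2) - 859)) - 1*(-2655) = (-12 + ((45 - (-7*4)*2) - 859)) - 1*(-2655) = (-12 + ((45 - (-28)*2) - 859)) + 2655 = (-12 + ((45 - 1*(-56)) - 859)) + 2655 = (-12 + ((45 + 56) - 859)) + 2655 = (-12 + (101 - 859)) + 2655 = (-12 - 758) + 2655 = -770 + 2655 = 1885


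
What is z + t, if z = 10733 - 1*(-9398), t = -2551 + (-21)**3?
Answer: 8319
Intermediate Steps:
t = -11812 (t = -2551 - 9261 = -11812)
z = 20131 (z = 10733 + 9398 = 20131)
z + t = 20131 - 11812 = 8319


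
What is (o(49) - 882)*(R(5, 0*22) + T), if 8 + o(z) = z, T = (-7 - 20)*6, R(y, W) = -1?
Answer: 137083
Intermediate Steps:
T = -162 (T = -27*6 = -162)
o(z) = -8 + z
(o(49) - 882)*(R(5, 0*22) + T) = ((-8 + 49) - 882)*(-1 - 162) = (41 - 882)*(-163) = -841*(-163) = 137083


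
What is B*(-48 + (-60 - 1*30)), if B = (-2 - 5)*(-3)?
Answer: -2898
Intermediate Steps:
B = 21 (B = -7*(-3) = 21)
B*(-48 + (-60 - 1*30)) = 21*(-48 + (-60 - 1*30)) = 21*(-48 + (-60 - 30)) = 21*(-48 - 90) = 21*(-138) = -2898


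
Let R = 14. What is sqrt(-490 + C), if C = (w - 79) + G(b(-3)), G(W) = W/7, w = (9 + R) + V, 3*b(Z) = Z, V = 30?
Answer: I*sqrt(25291)/7 ≈ 22.719*I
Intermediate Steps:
b(Z) = Z/3
w = 53 (w = (9 + 14) + 30 = 23 + 30 = 53)
G(W) = W/7 (G(W) = W*(1/7) = W/7)
C = -183/7 (C = (53 - 79) + ((1/3)*(-3))/7 = -26 + (1/7)*(-1) = -26 - 1/7 = -183/7 ≈ -26.143)
sqrt(-490 + C) = sqrt(-490 - 183/7) = sqrt(-3613/7) = I*sqrt(25291)/7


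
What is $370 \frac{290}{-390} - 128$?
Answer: $- \frac{15722}{39} \approx -403.13$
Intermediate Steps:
$370 \frac{290}{-390} - 128 = 370 \cdot 290 \left(- \frac{1}{390}\right) - 128 = 370 \left(- \frac{29}{39}\right) - 128 = - \frac{10730}{39} - 128 = - \frac{15722}{39}$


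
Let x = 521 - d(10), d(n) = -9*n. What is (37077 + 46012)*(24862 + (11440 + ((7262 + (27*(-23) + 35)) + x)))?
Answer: 3621766421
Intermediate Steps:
x = 611 (x = 521 - (-9)*10 = 521 - 1*(-90) = 521 + 90 = 611)
(37077 + 46012)*(24862 + (11440 + ((7262 + (27*(-23) + 35)) + x))) = (37077 + 46012)*(24862 + (11440 + ((7262 + (27*(-23) + 35)) + 611))) = 83089*(24862 + (11440 + ((7262 + (-621 + 35)) + 611))) = 83089*(24862 + (11440 + ((7262 - 586) + 611))) = 83089*(24862 + (11440 + (6676 + 611))) = 83089*(24862 + (11440 + 7287)) = 83089*(24862 + 18727) = 83089*43589 = 3621766421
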